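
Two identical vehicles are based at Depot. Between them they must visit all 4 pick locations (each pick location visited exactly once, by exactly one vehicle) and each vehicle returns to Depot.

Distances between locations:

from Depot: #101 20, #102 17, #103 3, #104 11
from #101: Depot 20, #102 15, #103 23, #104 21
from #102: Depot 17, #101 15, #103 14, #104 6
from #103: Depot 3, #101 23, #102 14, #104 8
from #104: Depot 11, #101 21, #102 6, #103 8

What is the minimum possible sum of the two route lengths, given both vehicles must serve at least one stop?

Try each way of splitting the stops between the two vehicles (each non-empty) and, for each split, find the best tour for each vehicle:
  {#101} + {#102, #103, #104}: 40 + 34 = 74
  {#102} + {#101, #103, #104}: 34 + 52 = 86
  {#101, #102} + {#103, #104}: 52 + 22 = 74
  {#103} + {#101, #102, #104}: 6 + 52 = 58
  {#101, #103} + {#102, #104}: 46 + 34 = 80
  {#102, #103} + {#101, #104}: 34 + 52 = 86
  … (7 splits in total)
Best: vehicle 1 Depot → #103 → Depot = 6; vehicle 2 Depot → #101 → #102 → #104 → Depot = 52; combined 58.

58 — the smallest possible combined total.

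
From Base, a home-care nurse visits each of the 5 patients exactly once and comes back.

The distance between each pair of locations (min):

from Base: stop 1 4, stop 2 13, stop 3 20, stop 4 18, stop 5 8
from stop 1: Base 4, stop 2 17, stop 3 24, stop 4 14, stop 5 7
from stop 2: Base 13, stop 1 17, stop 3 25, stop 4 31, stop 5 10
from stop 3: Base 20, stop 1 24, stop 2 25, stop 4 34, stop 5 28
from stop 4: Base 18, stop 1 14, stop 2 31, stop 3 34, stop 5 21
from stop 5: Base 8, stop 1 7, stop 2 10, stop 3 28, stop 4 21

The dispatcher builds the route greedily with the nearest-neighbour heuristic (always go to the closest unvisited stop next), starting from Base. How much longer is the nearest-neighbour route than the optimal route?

Base: stop 1=4, stop 5=8, stop 2=13, stop 4=18, stop 3=20 ⇒ stop 1
stop 1: stop 5=7, stop 4=14, stop 2=17, stop 3=24 ⇒ stop 5
stop 5: stop 2=10, stop 4=21, stop 3=28 ⇒ stop 2
stop 2: stop 3=25, stop 4=31 ⇒ stop 3
stop 3: stop 4=34 ⇒ stop 4
NN route Base → stop 1 → stop 5 → stop 2 → stop 3 → stop 4 → Base costs 98.
Optimal: Base → stop 1 → stop 4 → stop 5 → stop 2 → stop 3 → Base costs 94 (by enumerating all 60 distinct tours).
Excess = 98 − 94 = 4.

Excess over optimum: 4 min.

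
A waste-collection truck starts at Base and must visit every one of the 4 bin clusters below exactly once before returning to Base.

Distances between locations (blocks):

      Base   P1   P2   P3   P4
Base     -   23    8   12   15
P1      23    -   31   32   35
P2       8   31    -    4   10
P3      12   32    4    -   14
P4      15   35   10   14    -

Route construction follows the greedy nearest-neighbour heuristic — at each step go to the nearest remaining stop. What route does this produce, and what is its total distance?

Total distance 84 blocks via the nearest-neighbour route Base → P2 → P3 → P4 → P1 → Base.

Base → [P2:8 / P3:12 / P4:15 / P1:23] → P2 (8)
P2 → [P3:4 / P4:10 / P1:31] → P3 (4)
P3 → [P4:14 / P1:32] → P4 (14)
P4 → [P1:35] → P1 (35)
Return P1→Base: 23.
Total = 8 + 4 + 14 + 35 + 23 = 84.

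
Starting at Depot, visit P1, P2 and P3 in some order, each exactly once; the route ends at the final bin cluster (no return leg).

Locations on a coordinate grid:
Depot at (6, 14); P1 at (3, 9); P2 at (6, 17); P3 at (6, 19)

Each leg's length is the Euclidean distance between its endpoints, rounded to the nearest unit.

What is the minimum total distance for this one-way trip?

15 — the minimum one-way total.

There are 3! = 6 possible orderings.
Depot→P1→P2→P3: 6+9+2 = 17
Depot→P1→P3→P2: 6+10+2 = 18
Depot→P2→P1→P3: 3+9+10 = 22
Depot→P2→P3→P1: 3+2+10 = 15
Depot→P3→P1→P2: 5+10+9 = 24
Depot→P3→P2→P1: 5+2+9 = 16
The minimum is 15.
One shortest path: Depot → P2 → P3 → P1.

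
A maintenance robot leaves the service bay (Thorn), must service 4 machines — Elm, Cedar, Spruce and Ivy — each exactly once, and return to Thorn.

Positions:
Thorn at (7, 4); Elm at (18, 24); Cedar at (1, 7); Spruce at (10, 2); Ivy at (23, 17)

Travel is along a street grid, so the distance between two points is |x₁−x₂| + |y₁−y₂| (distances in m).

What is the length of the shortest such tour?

88 m — the shortest possible round trip.

With 4 stops there are 4!/2 = 12 distinct round trips (a route and its reverse cost the same).
Thorn-Elm-Cedar-Spruce-Ivy-Thorn: 31+34+14+28+29 = 136
Thorn-Elm-Cedar-Ivy-Spruce-Thorn: 31+34+32+28+5 = 130
Thorn-Elm-Spruce-Cedar-Ivy-Thorn: 31+30+14+32+29 = 136
Thorn-Elm-Spruce-Ivy-Cedar-Thorn: 31+30+28+32+9 = 130
Thorn-Elm-Ivy-Cedar-Spruce-Thorn: 31+12+32+14+5 = 94
Thorn-Elm-Ivy-Spruce-Cedar-Thorn: 31+12+28+14+9 = 94
Thorn-Cedar-Elm-Spruce-Ivy-Thorn: 9+34+30+28+29 = 130
Thorn-Cedar-Elm-Ivy-Spruce-Thorn: 9+34+12+28+5 = 88
Thorn-Cedar-Spruce-Elm-Ivy-Thorn: 9+14+30+12+29 = 94
Thorn-Cedar-Ivy-Elm-Spruce-Thorn: 9+32+12+30+5 = 88
Thorn-Spruce-Elm-Cedar-Ivy-Thorn: 5+30+34+32+29 = 130
Thorn-Spruce-Cedar-Elm-Ivy-Thorn: 5+14+34+12+29 = 94
The minimum is 88.
One optimal route: Thorn → Cedar → Elm → Ivy → Spruce → Thorn (or its reverse).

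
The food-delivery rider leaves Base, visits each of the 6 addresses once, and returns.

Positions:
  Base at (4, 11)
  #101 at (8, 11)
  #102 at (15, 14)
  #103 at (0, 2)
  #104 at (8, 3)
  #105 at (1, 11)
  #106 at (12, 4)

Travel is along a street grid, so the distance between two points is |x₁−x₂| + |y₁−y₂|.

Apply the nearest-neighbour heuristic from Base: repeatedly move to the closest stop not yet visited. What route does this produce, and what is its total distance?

Total distance 76 via the nearest-neighbour route Base → #105 → #101 → #104 → #106 → #102 → #103 → Base.

From Base: distances to unvisited — #105=3, #101=4, #104=12, #103=13, #102=14, #106=15. Nearest is #105 (3).
From #105: distances to unvisited — #101=7, #103=10, #104=15, #102=17, #106=18. Nearest is #101 (7).
From #101: distances to unvisited — #104=8, #102=10, #106=11, #103=17. Nearest is #104 (8).
From #104: distances to unvisited — #106=5, #103=9, #102=18. Nearest is #106 (5).
From #106: distances to unvisited — #102=13, #103=14. Nearest is #102 (13).
From #102: distances to unvisited — #103=27. Nearest is #103 (27).
Return #103→Base: 13.
Total = 3 + 7 + 8 + 5 + 13 + 27 + 13 = 76.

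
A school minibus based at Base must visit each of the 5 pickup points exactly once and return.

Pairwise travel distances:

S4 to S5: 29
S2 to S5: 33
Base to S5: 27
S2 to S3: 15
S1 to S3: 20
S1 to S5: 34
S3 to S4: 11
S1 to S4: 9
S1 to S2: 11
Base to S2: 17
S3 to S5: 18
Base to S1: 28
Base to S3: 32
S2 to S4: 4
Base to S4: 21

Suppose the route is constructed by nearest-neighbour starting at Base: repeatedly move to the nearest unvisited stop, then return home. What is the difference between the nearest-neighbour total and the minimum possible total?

From Base: S2=17, S4=21, S5=27, S1=28, S3=32 → choose S2 (17).
From S2: S4=4, S1=11, S3=15, S5=33 → choose S4 (4).
From S4: S1=9, S3=11, S5=29 → choose S1 (9).
From S1: S3=20, S5=34 → choose S3 (20).
From S3: S5=18 → choose S5 (18).
NN route Base → S2 → S4 → S1 → S3 → S5 → Base costs 95.
Optimal: Base → S2 → S1 → S4 → S3 → S5 → Base costs 93 (by enumerating all 60 distinct tours).
Excess = 95 − 93 = 2.

The nearest-neighbour route is 2 longer than optimal.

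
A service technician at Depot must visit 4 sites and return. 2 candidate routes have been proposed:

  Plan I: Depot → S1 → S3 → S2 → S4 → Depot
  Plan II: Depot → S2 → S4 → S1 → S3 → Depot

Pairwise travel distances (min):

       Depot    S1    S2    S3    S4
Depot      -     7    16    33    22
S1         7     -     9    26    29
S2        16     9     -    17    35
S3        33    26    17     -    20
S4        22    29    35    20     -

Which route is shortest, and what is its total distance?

Shortest is Plan I, total 107 min.

Plan I: 7 + 26 + 17 + 35 + 22 = 107
Plan II: 16 + 35 + 29 + 26 + 33 = 139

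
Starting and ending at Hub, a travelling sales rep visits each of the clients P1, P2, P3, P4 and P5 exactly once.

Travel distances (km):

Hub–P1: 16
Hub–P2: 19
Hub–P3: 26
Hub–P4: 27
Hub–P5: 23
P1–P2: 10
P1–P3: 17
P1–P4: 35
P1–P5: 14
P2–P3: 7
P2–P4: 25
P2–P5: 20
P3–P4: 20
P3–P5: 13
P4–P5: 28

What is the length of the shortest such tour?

Minimum total distance: 101 km.

With 5 stops there are 5!/2 = 60 distinct round trips (a route and its reverse cost the same).
Hub → P1 → P2 → P3 → P4 → P5 → Hub: 16+10+7+20+28+23 = 104
Hub → P1 → P2 → P3 → P5 → P4 → Hub: 16+10+7+13+28+27 = 101
Hub → P1 → P2 → P4 → P3 → P5 → Hub: 16+10+25+20+13+23 = 107
Hub → P1 → P2 → P4 → P5 → P3 → Hub: 16+10+25+28+13+26 = 118
Hub → P1 → P2 → P5 → P3 → P4 → Hub: 16+10+20+13+20+27 = 106
Hub → P1 → P2 → P5 → P4 → P3 → Hub: 16+10+20+28+20+26 = 120
Hub → P1 → P3 → P2 → P4 → P5 → Hub: 16+17+7+25+28+23 = 116
Hub → P1 → P3 → P2 → P5 → P4 → Hub: 16+17+7+20+28+27 = 115
Hub → P1 → P3 → P4 → P2 → P5 → Hub: 16+17+20+25+20+23 = 121
Hub → P1 → P3 → P4 → P5 → P2 → Hub: 16+17+20+28+20+19 = 120
Hub → P1 → P3 → P5 → P2 → P4 → Hub: 16+17+13+20+25+27 = 118
Hub → P1 → P3 → P5 → P4 → P2 → Hub: 16+17+13+28+25+19 = 118
Hub → P1 → P4 → P2 → P3 → P5 → Hub: 16+35+25+7+13+23 = 119
Hub → P1 → P4 → P2 → P5 → P3 → Hub: 16+35+25+20+13+26 = 135
… (46 more)
The minimum is 101.
One optimal route: Hub → P1 → P2 → P3 → P5 → P4 → Hub (or its reverse).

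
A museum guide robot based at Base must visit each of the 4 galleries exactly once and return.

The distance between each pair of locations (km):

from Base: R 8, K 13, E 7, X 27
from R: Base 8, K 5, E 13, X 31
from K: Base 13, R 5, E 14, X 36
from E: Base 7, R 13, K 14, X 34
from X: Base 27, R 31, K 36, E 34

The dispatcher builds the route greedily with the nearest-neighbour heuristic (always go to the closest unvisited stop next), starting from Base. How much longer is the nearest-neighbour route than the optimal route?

Base: E=7, R=8, K=13, X=27 ⇒ E
E: R=13, K=14, X=34 ⇒ R
R: K=5, X=31 ⇒ K
K: X=36 ⇒ X
NN route Base → E → R → K → X → Base costs 88.
Optimal: Base → E → K → R → X → Base costs 84 (by enumerating all 12 distinct tours).
Excess = 88 − 84 = 4.

Excess over optimum: 4 km.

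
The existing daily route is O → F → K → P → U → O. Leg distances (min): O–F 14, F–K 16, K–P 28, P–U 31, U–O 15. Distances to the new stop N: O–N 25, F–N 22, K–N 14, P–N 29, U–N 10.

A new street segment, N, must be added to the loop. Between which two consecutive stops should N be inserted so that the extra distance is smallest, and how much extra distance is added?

+8 min — insert N between P and U.

Insertion cost between consecutive stops i–j is d(i,N) + d(N,j) − d(i,j):
  between O and F: 25 + 22 − 14 = 33
  between F and K: 22 + 14 − 16 = 20
  between K and P: 14 + 29 − 28 = 15
  between P and U: 29 + 10 − 31 = 8
  between U and O: 10 + 25 − 15 = 20
Cheapest insertion is between P and U, adding 8.
New total = 104 + 8 = 112.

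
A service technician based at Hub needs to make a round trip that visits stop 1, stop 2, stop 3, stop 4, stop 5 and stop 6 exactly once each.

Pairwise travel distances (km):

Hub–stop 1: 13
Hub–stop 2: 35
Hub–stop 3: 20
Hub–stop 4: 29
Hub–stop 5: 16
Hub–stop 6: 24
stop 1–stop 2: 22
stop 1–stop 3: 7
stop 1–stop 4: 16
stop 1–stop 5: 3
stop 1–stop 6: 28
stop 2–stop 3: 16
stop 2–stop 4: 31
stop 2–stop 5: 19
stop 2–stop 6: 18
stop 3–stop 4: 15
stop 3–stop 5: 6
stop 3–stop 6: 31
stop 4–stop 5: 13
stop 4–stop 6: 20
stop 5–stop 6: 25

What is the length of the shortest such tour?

With 6 stops there are 6!/2 = 360 distinct round trips (a route and its reverse cost the same).
Hub-stop 1-stop 2-stop 3-stop 4-stop 5-stop 6-Hub: 13+22+16+15+13+25+24 = 128
Hub-stop 1-stop 2-stop 3-stop 4-stop 6-stop 5-Hub: 13+22+16+15+20+25+16 = 127
Hub-stop 1-stop 2-stop 3-stop 5-stop 4-stop 6-Hub: 13+22+16+6+13+20+24 = 114
Hub-stop 1-stop 2-stop 3-stop 5-stop 6-stop 4-Hub: 13+22+16+6+25+20+29 = 131
Hub-stop 1-stop 2-stop 3-stop 6-stop 4-stop 5-Hub: 13+22+16+31+20+13+16 = 131
Hub-stop 1-stop 2-stop 3-stop 6-stop 5-stop 4-Hub: 13+22+16+31+25+13+29 = 149
Hub-stop 1-stop 2-stop 4-stop 3-stop 5-stop 6-Hub: 13+22+31+15+6+25+24 = 136
Hub-stop 1-stop 2-stop 4-stop 3-stop 6-stop 5-Hub: 13+22+31+15+31+25+16 = 153
… (352 more)
Hub-stop 1-stop 5-stop 4-stop 3-stop 2-stop 6-Hub: 13+3+13+15+16+18+24 = 102  ← best
The minimum is 102.
One optimal route: Hub → stop 1 → stop 5 → stop 4 → stop 3 → stop 2 → stop 6 → Hub (or its reverse).

102 km — the shortest possible round trip.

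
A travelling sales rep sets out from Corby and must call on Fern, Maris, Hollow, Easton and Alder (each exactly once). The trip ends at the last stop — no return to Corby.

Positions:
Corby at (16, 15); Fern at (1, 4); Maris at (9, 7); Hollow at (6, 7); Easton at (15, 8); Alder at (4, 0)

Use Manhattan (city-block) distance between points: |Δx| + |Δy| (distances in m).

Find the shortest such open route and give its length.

There are 5! = 120 possible orderings.
Corby → Fern → Maris → Hollow → Easton → Alder: 26+11+3+10+19 = 69
Corby → Fern → Maris → Hollow → Alder → Easton: 26+11+3+9+19 = 68
Corby → Fern → Maris → Easton → Hollow → Alder: 26+11+7+10+9 = 63
Corby → Fern → Maris → Easton → Alder → Hollow: 26+11+7+19+9 = 72
Corby → Fern → Maris → Alder → Hollow → Easton: 26+11+12+9+10 = 68
Corby → Fern → Maris → Alder → Easton → Hollow: 26+11+12+19+10 = 78
Corby → Fern → Hollow → Maris → Easton → Alder: 26+8+3+7+19 = 63
Corby → Fern → Hollow → Maris → Alder → Easton: 26+8+3+12+19 = 68
Corby → Fern → Hollow → Easton → Maris → Alder: 26+8+10+7+12 = 63
Corby → Fern → Hollow → Easton → Alder → Maris: 26+8+10+19+12 = 75
Corby → Fern → Hollow → Alder → Maris → Easton: 26+8+9+12+7 = 62
Corby → Fern → Hollow → Alder → Easton → Maris: 26+8+9+19+7 = 69
Corby → Fern → Easton → Maris → Hollow → Alder: 26+18+7+3+9 = 63
Corby → Fern → Easton → Maris → Alder → Hollow: 26+18+7+12+9 = 72
… (106 more)
Corby → Easton → Maris → Hollow → Fern → Alder: 8+7+3+8+7 = 33  ← best
The minimum is 33.
One shortest path: Corby → Easton → Maris → Hollow → Fern → Alder.

Minimum one-way distance = 33 m.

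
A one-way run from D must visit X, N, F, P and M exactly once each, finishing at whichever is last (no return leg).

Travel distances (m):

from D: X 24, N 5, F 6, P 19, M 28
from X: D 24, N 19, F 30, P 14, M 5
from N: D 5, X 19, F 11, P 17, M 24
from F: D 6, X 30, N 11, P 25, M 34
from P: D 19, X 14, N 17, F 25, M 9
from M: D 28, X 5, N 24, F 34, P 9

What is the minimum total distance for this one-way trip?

There are 5! = 120 possible orderings.
D - X - N - F - P - M: 24+19+11+25+9 = 88
D - X - N - F - M - P: 24+19+11+34+9 = 97
D - X - N - P - F - M: 24+19+17+25+34 = 119
D - X - N - P - M - F: 24+19+17+9+34 = 103
D - X - N - M - F - P: 24+19+24+34+25 = 126
D - X - N - M - P - F: 24+19+24+9+25 = 101
D - X - F - N - P - M: 24+30+11+17+9 = 91
D - X - F - N - M - P: 24+30+11+24+9 = 98
D - X - F - P - N - M: 24+30+25+17+24 = 120
D - X - F - P - M - N: 24+30+25+9+24 = 112
D - X - F - M - N - P: 24+30+34+24+17 = 129
D - X - F - M - P - N: 24+30+34+9+17 = 114
D - X - P - N - F - M: 24+14+17+11+34 = 100
D - X - P - N - M - F: 24+14+17+24+34 = 113
… (106 more)
D - F - N - P - M - X: 6+11+17+9+5 = 48  ← best
The minimum is 48.
One shortest path: D → F → N → P → M → X.

Minimum one-way distance = 48 m.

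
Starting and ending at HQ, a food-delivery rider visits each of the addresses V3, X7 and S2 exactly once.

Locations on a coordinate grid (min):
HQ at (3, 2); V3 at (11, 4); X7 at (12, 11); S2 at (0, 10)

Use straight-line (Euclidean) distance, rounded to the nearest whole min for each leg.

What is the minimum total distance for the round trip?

Minimum total distance: 36 min.

HQ→V3→X7→S2→HQ: 8+7+12+9 = 36
HQ→V3→S2→X7→HQ: 8+13+12+13 = 46
HQ→X7→V3→S2→HQ: 13+7+13+9 = 42
The minimum is 36.
One optimal route: HQ → V3 → X7 → S2 → HQ (or its reverse).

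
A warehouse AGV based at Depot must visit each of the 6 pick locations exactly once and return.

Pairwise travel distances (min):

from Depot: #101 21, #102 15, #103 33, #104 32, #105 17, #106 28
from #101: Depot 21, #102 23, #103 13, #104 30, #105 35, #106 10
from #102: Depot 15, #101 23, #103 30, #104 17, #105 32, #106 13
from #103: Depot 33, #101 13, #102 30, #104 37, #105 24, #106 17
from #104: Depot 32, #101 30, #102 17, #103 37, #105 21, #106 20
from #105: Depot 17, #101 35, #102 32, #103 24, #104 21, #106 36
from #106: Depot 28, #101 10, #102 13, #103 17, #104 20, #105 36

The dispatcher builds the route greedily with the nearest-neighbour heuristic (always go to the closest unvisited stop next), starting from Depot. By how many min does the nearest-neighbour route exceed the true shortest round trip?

The nearest-neighbour route is 12 min longer than optimal.

Depot: #102=15, #105=17, #101=21, #106=28, #104=32, #103=33 ⇒ #102
#102: #106=13, #104=17, #101=23, #103=30, #105=32 ⇒ #106
#106: #101=10, #103=17, #104=20, #105=36 ⇒ #101
#101: #103=13, #104=30, #105=35 ⇒ #103
#103: #105=24, #104=37 ⇒ #105
#105: #104=21 ⇒ #104
NN route Depot → #102 → #106 → #101 → #103 → #105 → #104 → Depot costs 128.
Optimal: Depot → #102 → #104 → #106 → #101 → #103 → #105 → Depot costs 116 (by enumerating all 360 distinct tours).
Excess = 128 − 116 = 12.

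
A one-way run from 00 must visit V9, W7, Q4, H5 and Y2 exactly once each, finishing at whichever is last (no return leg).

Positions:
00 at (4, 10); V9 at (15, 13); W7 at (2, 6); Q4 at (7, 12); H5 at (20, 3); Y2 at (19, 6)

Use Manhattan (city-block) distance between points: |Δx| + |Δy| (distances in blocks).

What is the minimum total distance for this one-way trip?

41 blocks — the minimum one-way total.

There are 5! = 120 possible orderings.
00 → V9 → W7 → Q4 → H5 → Y2: 14+20+11+22+4 = 71
00 → V9 → W7 → Q4 → Y2 → H5: 14+20+11+18+4 = 67
00 → V9 → W7 → H5 → Q4 → Y2: 14+20+21+22+18 = 95
00 → V9 → W7 → H5 → Y2 → Q4: 14+20+21+4+18 = 77
00 → V9 → W7 → Y2 → Q4 → H5: 14+20+17+18+22 = 91
00 → V9 → W7 → Y2 → H5 → Q4: 14+20+17+4+22 = 77
00 → V9 → Q4 → W7 → H5 → Y2: 14+9+11+21+4 = 59
00 → V9 → Q4 → W7 → Y2 → H5: 14+9+11+17+4 = 55
00 → V9 → Q4 → H5 → W7 → Y2: 14+9+22+21+17 = 83
00 → V9 → Q4 → H5 → Y2 → W7: 14+9+22+4+17 = 66
00 → V9 → Q4 → Y2 → W7 → H5: 14+9+18+17+21 = 79
00 → V9 → Q4 → Y2 → H5 → W7: 14+9+18+4+21 = 66
00 → V9 → H5 → W7 → Q4 → Y2: 14+15+21+11+18 = 79
00 → V9 → H5 → W7 → Y2 → Q4: 14+15+21+17+18 = 85
… (106 more)
00 → W7 → Q4 → V9 → Y2 → H5: 6+11+9+11+4 = 41  ← best
The minimum is 41.
One shortest path: 00 → W7 → Q4 → V9 → Y2 → H5.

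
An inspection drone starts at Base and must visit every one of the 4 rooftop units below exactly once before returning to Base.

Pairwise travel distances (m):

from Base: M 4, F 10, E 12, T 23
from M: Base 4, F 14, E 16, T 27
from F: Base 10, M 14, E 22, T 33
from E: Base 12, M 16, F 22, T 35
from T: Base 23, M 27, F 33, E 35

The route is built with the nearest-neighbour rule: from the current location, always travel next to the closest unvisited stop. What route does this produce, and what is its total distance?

From Base: distances to unvisited — M=4, F=10, E=12, T=23. Nearest is M (4).
From M: distances to unvisited — F=14, E=16, T=27. Nearest is F (14).
From F: distances to unvisited — E=22, T=33. Nearest is E (22).
From E: distances to unvisited — T=35. Nearest is T (35).
Return T→Base: 23.
Total = 4 + 14 + 22 + 35 + 23 = 98.

Nearest-neighbour total = 98 m; route Base → M → F → E → T → Base.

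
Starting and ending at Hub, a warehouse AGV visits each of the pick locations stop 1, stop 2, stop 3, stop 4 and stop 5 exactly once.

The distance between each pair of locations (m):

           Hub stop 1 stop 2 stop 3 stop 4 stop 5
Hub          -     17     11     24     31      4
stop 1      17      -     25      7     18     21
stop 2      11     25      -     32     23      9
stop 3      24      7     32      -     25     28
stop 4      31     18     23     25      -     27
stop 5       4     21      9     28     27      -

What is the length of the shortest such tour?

85 m — the shortest possible round trip.

With 5 stops there are 5!/2 = 60 distinct round trips (a route and its reverse cost the same).
Hub - stop 1 - stop 2 - stop 3 - stop 4 - stop 5 - Hub: 17+25+32+25+27+4 = 130
Hub - stop 1 - stop 2 - stop 3 - stop 5 - stop 4 - Hub: 17+25+32+28+27+31 = 160
Hub - stop 1 - stop 2 - stop 4 - stop 3 - stop 5 - Hub: 17+25+23+25+28+4 = 122
Hub - stop 1 - stop 2 - stop 4 - stop 5 - stop 3 - Hub: 17+25+23+27+28+24 = 144
Hub - stop 1 - stop 2 - stop 5 - stop 3 - stop 4 - Hub: 17+25+9+28+25+31 = 135
Hub - stop 1 - stop 2 - stop 5 - stop 4 - stop 3 - Hub: 17+25+9+27+25+24 = 127
Hub - stop 1 - stop 3 - stop 2 - stop 4 - stop 5 - Hub: 17+7+32+23+27+4 = 110
Hub - stop 1 - stop 3 - stop 2 - stop 5 - stop 4 - Hub: 17+7+32+9+27+31 = 123
Hub - stop 1 - stop 3 - stop 4 - stop 2 - stop 5 - Hub: 17+7+25+23+9+4 = 85
Hub - stop 1 - stop 3 - stop 4 - stop 5 - stop 2 - Hub: 17+7+25+27+9+11 = 96
Hub - stop 1 - stop 3 - stop 5 - stop 2 - stop 4 - Hub: 17+7+28+9+23+31 = 115
Hub - stop 1 - stop 3 - stop 5 - stop 4 - stop 2 - Hub: 17+7+28+27+23+11 = 113
Hub - stop 1 - stop 4 - stop 2 - stop 3 - stop 5 - Hub: 17+18+23+32+28+4 = 122
Hub - stop 1 - stop 4 - stop 2 - stop 5 - stop 3 - Hub: 17+18+23+9+28+24 = 119
… (46 more)
The minimum is 85.
One optimal route: Hub → stop 1 → stop 3 → stop 4 → stop 2 → stop 5 → Hub (or its reverse).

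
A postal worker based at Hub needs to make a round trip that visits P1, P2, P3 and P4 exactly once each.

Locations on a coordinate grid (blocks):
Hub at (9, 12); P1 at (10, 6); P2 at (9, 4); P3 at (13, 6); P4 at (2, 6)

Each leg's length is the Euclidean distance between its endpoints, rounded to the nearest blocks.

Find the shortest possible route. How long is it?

With 4 stops there are 4!/2 = 12 distinct round trips (a route and its reverse cost the same).
Hub → P1 → P2 → P3 → P4 → Hub: 6+2+4+11+9 = 32
Hub → P1 → P2 → P4 → P3 → Hub: 6+2+7+11+7 = 33
Hub → P1 → P3 → P2 → P4 → Hub: 6+3+4+7+9 = 29
Hub → P1 → P3 → P4 → P2 → Hub: 6+3+11+7+8 = 35
Hub → P1 → P4 → P2 → P3 → Hub: 6+8+7+4+7 = 32
Hub → P1 → P4 → P3 → P2 → Hub: 6+8+11+4+8 = 37
Hub → P2 → P1 → P3 → P4 → Hub: 8+2+3+11+9 = 33
Hub → P2 → P1 → P4 → P3 → Hub: 8+2+8+11+7 = 36
Hub → P2 → P3 → P1 → P4 → Hub: 8+4+3+8+9 = 32
Hub → P2 → P4 → P1 → P3 → Hub: 8+7+8+3+7 = 33
Hub → P3 → P1 → P2 → P4 → Hub: 7+3+2+7+9 = 28
Hub → P3 → P2 → P1 → P4 → Hub: 7+4+2+8+9 = 30
The minimum is 28.
One optimal route: Hub → P3 → P1 → P2 → P4 → Hub (or its reverse).

Minimum total distance: 28 blocks.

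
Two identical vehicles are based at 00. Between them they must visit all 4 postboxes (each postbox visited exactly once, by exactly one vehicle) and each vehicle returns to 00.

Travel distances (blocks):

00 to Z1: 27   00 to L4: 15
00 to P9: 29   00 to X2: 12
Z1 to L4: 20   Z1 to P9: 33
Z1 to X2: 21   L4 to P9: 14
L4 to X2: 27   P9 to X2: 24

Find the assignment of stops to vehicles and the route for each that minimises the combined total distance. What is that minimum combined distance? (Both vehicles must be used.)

Try each way of splitting the stops between the two vehicles (each non-empty) and, for each split, find the best tour for each vehicle:
  {Z1} + {L4, P9, X2}: 54 + 65 = 119
  {L4} + {Z1, P9, X2}: 30 + 95 = 125
  {Z1, L4} + {P9, X2}: 62 + 65 = 127
  {P9} + {Z1, L4, X2}: 58 + 68 = 126
  {Z1, P9} + {L4, X2}: 89 + 54 = 143
  {L4, P9} + {Z1, X2}: 58 + 60 = 118
  … (7 splits in total)
  {Z1, L4, P9} + {X2}: 89 + 24 = 113  ← best
Best: vehicle 1 00 → Z1 → P9 → L4 → 00 = 89; vehicle 2 00 → X2 → 00 = 24; combined 113.

113 blocks — the smallest possible combined total.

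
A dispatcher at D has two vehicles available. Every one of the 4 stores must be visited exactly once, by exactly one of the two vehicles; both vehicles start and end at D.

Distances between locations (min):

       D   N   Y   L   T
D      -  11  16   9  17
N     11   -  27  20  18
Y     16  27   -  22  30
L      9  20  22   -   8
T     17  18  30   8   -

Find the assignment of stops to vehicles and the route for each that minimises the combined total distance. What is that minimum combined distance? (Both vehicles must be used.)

Minimum combined distance: 78 min.

Check every non-empty split of the stops between the two vehicles; for each half take its own optimal tour:
  {N} + {Y, L, T}: 22 + 63 = 85
  {Y} + {N, L, T}: 32 + 46 = 78
  {N, Y} + {L, T}: 54 + 34 = 88
  {L} + {N, Y, T}: 18 + 75 = 93
  {N, L} + {Y, T}: 40 + 63 = 103
  {Y, L} + {N, T}: 47 + 46 = 93
  … (7 splits in total)
Best: vehicle 1 D → Y → D = 32; vehicle 2 D → N → T → L → D = 46; combined 78.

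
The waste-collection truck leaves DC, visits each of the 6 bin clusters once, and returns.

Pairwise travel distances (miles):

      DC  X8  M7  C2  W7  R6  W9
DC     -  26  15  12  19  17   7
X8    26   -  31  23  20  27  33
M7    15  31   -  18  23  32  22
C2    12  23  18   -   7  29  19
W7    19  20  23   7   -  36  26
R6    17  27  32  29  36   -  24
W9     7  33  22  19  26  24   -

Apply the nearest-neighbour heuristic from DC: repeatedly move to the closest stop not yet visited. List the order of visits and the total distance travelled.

127 miles along DC → W9 → C2 → W7 → X8 → R6 → M7 → DC.

From DC: distances to unvisited — W9=7, C2=12, M7=15, R6=17, W7=19, X8=26. Nearest is W9 (7).
From W9: distances to unvisited — C2=19, M7=22, R6=24, W7=26, X8=33. Nearest is C2 (19).
From C2: distances to unvisited — W7=7, M7=18, X8=23, R6=29. Nearest is W7 (7).
From W7: distances to unvisited — X8=20, M7=23, R6=36. Nearest is X8 (20).
From X8: distances to unvisited — R6=27, M7=31. Nearest is R6 (27).
From R6: distances to unvisited — M7=32. Nearest is M7 (32).
Return M7→DC: 15.
Total = 7 + 19 + 7 + 20 + 27 + 32 + 15 = 127.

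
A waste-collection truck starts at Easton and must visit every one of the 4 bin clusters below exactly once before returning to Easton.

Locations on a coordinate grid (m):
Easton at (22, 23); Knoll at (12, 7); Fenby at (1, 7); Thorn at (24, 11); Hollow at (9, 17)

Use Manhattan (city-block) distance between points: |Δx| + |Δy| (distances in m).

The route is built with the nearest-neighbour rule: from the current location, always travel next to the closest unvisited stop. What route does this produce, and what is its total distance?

From Easton: distances to unvisited — Thorn=14, Hollow=19, Knoll=26, Fenby=37. Nearest is Thorn (14).
From Thorn: distances to unvisited — Knoll=16, Hollow=21, Fenby=27. Nearest is Knoll (16).
From Knoll: distances to unvisited — Fenby=11, Hollow=13. Nearest is Fenby (11).
From Fenby: distances to unvisited — Hollow=18. Nearest is Hollow (18).
Return Hollow→Easton: 19.
Total = 14 + 16 + 11 + 18 + 19 = 78.

Total distance 78 m via the nearest-neighbour route Easton → Thorn → Knoll → Fenby → Hollow → Easton.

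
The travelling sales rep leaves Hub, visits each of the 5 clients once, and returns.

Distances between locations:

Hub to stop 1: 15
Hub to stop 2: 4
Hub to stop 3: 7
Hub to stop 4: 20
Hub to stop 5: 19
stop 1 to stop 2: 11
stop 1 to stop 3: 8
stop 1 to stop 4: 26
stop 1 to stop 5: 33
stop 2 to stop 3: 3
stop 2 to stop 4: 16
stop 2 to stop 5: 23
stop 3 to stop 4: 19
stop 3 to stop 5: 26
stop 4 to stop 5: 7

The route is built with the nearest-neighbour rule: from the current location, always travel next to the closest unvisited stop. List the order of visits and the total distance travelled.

From Hub: distances to unvisited — stop 2=4, stop 3=7, stop 1=15, stop 5=19, stop 4=20. Nearest is stop 2 (4).
From stop 2: distances to unvisited — stop 3=3, stop 1=11, stop 4=16, stop 5=23. Nearest is stop 3 (3).
From stop 3: distances to unvisited — stop 1=8, stop 4=19, stop 5=26. Nearest is stop 1 (8).
From stop 1: distances to unvisited — stop 4=26, stop 5=33. Nearest is stop 4 (26).
From stop 4: distances to unvisited — stop 5=7. Nearest is stop 5 (7).
Return stop 5→Hub: 19.
Total = 4 + 3 + 8 + 26 + 7 + 19 = 67.

Nearest-neighbour total = 67; route Hub → stop 2 → stop 3 → stop 1 → stop 4 → stop 5 → Hub.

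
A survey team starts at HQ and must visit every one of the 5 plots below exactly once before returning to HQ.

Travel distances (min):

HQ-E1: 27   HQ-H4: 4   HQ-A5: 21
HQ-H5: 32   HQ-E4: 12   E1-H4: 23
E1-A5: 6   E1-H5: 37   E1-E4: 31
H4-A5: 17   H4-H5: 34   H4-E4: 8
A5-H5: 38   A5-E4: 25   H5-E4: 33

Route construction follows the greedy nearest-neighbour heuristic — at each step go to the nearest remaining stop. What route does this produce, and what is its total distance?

112 min along HQ → H4 → E4 → A5 → E1 → H5 → HQ.

HQ → [H4:4 / E4:12 / A5:21 / E1:27 / H5:32] → H4 (4)
H4 → [E4:8 / A5:17 / E1:23 / H5:34] → E4 (8)
E4 → [A5:25 / E1:31 / H5:33] → A5 (25)
A5 → [E1:6 / H5:38] → E1 (6)
E1 → [H5:37] → H5 (37)
Return H5→HQ: 32.
Total = 4 + 8 + 25 + 6 + 37 + 32 = 112.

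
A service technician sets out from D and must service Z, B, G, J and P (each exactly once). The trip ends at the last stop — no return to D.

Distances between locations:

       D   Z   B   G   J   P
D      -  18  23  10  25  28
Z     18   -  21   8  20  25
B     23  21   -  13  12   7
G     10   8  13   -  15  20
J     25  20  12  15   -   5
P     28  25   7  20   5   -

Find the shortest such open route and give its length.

Minimum one-way distance = 50.

There are 5! = 120 possible orderings.
D→Z→B→G→J→P: 18+21+13+15+5 = 72
D→Z→B→G→P→J: 18+21+13+20+5 = 77
D→Z→B→J→G→P: 18+21+12+15+20 = 86
D→Z→B→J→P→G: 18+21+12+5+20 = 76
D→Z→B→P→G→J: 18+21+7+20+15 = 81
D→Z→B→P→J→G: 18+21+7+5+15 = 66
D→Z→G→B→J→P: 18+8+13+12+5 = 56
D→Z→G→B→P→J: 18+8+13+7+5 = 51
D→Z→G→J→B→P: 18+8+15+12+7 = 60
D→Z→G→J→P→B: 18+8+15+5+7 = 53
D→Z→G→P→B→J: 18+8+20+7+12 = 65
D→Z→G→P→J→B: 18+8+20+5+12 = 63
D→Z→J→B→G→P: 18+20+12+13+20 = 83
D→Z→J→B→P→G: 18+20+12+7+20 = 77
… (106 more)
D→G→Z→J→P→B: 10+8+20+5+7 = 50  ← best
The minimum is 50.
One shortest path: D → G → Z → J → P → B.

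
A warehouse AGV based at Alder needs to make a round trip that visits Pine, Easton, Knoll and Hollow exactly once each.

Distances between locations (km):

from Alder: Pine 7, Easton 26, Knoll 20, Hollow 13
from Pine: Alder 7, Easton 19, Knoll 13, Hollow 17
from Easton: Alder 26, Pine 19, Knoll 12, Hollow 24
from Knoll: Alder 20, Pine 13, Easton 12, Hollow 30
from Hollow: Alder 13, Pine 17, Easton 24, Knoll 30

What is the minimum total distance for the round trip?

With 4 stops there are 4!/2 = 12 distinct round trips (a route and its reverse cost the same).
Alder → Pine → Easton → Knoll → Hollow → Alder: 7+19+12+30+13 = 81
Alder → Pine → Easton → Hollow → Knoll → Alder: 7+19+24+30+20 = 100
Alder → Pine → Knoll → Easton → Hollow → Alder: 7+13+12+24+13 = 69
Alder → Pine → Knoll → Hollow → Easton → Alder: 7+13+30+24+26 = 100
Alder → Pine → Hollow → Easton → Knoll → Alder: 7+17+24+12+20 = 80
Alder → Pine → Hollow → Knoll → Easton → Alder: 7+17+30+12+26 = 92
Alder → Easton → Pine → Knoll → Hollow → Alder: 26+19+13+30+13 = 101
Alder → Easton → Pine → Hollow → Knoll → Alder: 26+19+17+30+20 = 112
Alder → Easton → Knoll → Pine → Hollow → Alder: 26+12+13+17+13 = 81
Alder → Easton → Hollow → Pine → Knoll → Alder: 26+24+17+13+20 = 100
Alder → Knoll → Pine → Easton → Hollow → Alder: 20+13+19+24+13 = 89
Alder → Knoll → Easton → Pine → Hollow → Alder: 20+12+19+17+13 = 81
The minimum is 69.
One optimal route: Alder → Pine → Knoll → Easton → Hollow → Alder (or its reverse).

Minimum total distance: 69 km.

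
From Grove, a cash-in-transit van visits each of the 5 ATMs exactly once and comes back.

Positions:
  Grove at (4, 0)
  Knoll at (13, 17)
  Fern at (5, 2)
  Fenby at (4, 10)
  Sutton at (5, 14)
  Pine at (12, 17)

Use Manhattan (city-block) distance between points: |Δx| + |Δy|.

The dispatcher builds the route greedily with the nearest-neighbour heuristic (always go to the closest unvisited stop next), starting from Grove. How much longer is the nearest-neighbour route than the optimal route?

2 longer than the optimal tour.

From Grove: Fern=3, Fenby=10, Sutton=15, Pine=25, Knoll=26 → choose Fern (3).
From Fern: Fenby=9, Sutton=12, Pine=22, Knoll=23 → choose Fenby (9).
From Fenby: Sutton=5, Pine=15, Knoll=16 → choose Sutton (5).
From Sutton: Pine=10, Knoll=11 → choose Pine (10).
From Pine: Knoll=1 → choose Knoll (1).
NN route Grove → Fern → Fenby → Sutton → Pine → Knoll → Grove costs 54.
Optimal: Grove → Fern → Knoll → Pine → Sutton → Fenby → Grove costs 52 (by enumerating all 60 distinct tours).
Excess = 54 − 52 = 2.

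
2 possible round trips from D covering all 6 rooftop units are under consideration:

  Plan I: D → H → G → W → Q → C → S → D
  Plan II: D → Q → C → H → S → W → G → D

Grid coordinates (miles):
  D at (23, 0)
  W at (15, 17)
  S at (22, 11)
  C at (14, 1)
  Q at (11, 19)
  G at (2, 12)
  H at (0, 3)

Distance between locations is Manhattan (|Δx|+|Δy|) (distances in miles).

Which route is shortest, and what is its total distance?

112 miles — Plan I is the shortest.

Plan I: 26 + 11 + 18 + 6 + 21 + 18 + 12 = 112
Plan II: 31 + 21 + 16 + 30 + 13 + 18 + 33 = 162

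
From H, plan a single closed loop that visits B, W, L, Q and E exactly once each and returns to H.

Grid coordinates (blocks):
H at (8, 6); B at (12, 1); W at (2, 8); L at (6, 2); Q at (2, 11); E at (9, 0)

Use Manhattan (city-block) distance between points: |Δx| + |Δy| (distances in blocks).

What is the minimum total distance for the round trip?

42 blocks — the shortest possible round trip.

H → B → W → L → Q → E → H: 9+17+10+13+18+7 = 74
H → B → W → L → E → Q → H: 9+17+10+5+18+11 = 70
H → B → W → Q → L → E → H: 9+17+3+13+5+7 = 54
H → B → W → Q → E → L → H: 9+17+3+18+5+6 = 58
H → B → W → E → L → Q → H: 9+17+15+5+13+11 = 70
H → B → W → E → Q → L → H: 9+17+15+18+13+6 = 78
H → B → L → W → Q → E → H: 9+7+10+3+18+7 = 54
H → B → L → W → E → Q → H: 9+7+10+15+18+11 = 70
H → B → L → Q → W → E → H: 9+7+13+3+15+7 = 54
H → B → L → Q → E → W → H: 9+7+13+18+15+8 = 70
H → B → L → E → W → Q → H: 9+7+5+15+3+11 = 50
H → B → L → E → Q → W → H: 9+7+5+18+3+8 = 50
H → B → Q → W → L → E → H: 9+20+3+10+5+7 = 54
H → B → Q → W → E → L → H: 9+20+3+15+5+6 = 58
… (46 more)
H → B → E → L → W → Q → H: 9+4+5+10+3+11 = 42  ← best
The minimum is 42.
One optimal route: H → B → E → L → W → Q → H (or its reverse).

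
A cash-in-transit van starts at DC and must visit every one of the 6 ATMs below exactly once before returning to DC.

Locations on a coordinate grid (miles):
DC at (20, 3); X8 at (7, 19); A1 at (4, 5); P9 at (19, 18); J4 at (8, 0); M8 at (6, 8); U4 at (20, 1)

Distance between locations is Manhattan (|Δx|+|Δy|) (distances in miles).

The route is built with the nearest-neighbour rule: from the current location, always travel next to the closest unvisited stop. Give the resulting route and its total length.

Nearest-neighbour total = 70 miles; route DC → U4 → J4 → A1 → M8 → X8 → P9 → DC.

At DC the remaining stops are U4 2, J4 15, P9 16, A1 18, M8 19, X8 29; go to U4.
At U4 the remaining stops are J4 13, P9 18, A1 20, M8 21, X8 31; go to J4.
At J4 the remaining stops are A1 9, M8 10, X8 20, P9 29; go to A1.
At A1 the remaining stops are M8 5, X8 17, P9 28; go to M8.
At M8 the remaining stops are X8 12, P9 23; go to X8.
At X8 the remaining stops are P9 13; go to P9.
Return P9→DC: 16.
Total = 2 + 13 + 9 + 5 + 12 + 13 + 16 = 70.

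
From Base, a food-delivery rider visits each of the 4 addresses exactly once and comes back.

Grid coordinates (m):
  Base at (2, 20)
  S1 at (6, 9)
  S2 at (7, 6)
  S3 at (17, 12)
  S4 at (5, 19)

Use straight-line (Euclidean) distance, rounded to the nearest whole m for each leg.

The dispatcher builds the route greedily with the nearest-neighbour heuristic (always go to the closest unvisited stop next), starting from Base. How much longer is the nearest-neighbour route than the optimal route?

Base: S4=3, S1=12, S2=15, S3=17 ⇒ S4
S4: S1=10, S2=13, S3=14 ⇒ S1
S1: S2=3, S3=11 ⇒ S2
S2: S3=12 ⇒ S3
NN route Base → S4 → S1 → S2 → S3 → Base costs 45.
Optimal: Base → S1 → S2 → S3 → S4 → Base costs 44 (by enumerating all 12 distinct tours).
Excess = 45 − 44 = 1.

Excess over optimum: 1 m.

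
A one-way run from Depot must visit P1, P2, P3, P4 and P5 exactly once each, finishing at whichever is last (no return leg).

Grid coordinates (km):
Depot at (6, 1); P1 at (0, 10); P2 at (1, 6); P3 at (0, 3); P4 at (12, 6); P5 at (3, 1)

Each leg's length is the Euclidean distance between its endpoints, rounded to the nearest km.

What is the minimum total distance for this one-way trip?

27 km — the minimum one-way total.

There are 5! = 120 possible orderings.
Depot→P1→P2→P3→P4→P5: 11+4+3+12+10 = 40
Depot→P1→P2→P3→P5→P4: 11+4+3+4+10 = 32
Depot→P1→P2→P4→P3→P5: 11+4+11+12+4 = 42
Depot→P1→P2→P4→P5→P3: 11+4+11+10+4 = 40
Depot→P1→P2→P5→P3→P4: 11+4+5+4+12 = 36
Depot→P1→P2→P5→P4→P3: 11+4+5+10+12 = 42
Depot→P1→P3→P2→P4→P5: 11+7+3+11+10 = 42
Depot→P1→P3→P2→P5→P4: 11+7+3+5+10 = 36
Depot→P1→P3→P4→P2→P5: 11+7+12+11+5 = 46
Depot→P1→P3→P4→P5→P2: 11+7+12+10+5 = 45
Depot→P1→P3→P5→P2→P4: 11+7+4+5+11 = 38
Depot→P1→P3→P5→P4→P2: 11+7+4+10+11 = 43
Depot→P1→P4→P2→P3→P5: 11+13+11+3+4 = 42
Depot→P1→P4→P2→P5→P3: 11+13+11+5+4 = 44
… (106 more)
Depot→P5→P3→P2→P1→P4: 3+4+3+4+13 = 27  ← best
The minimum is 27.
One shortest path: Depot → P5 → P3 → P2 → P1 → P4.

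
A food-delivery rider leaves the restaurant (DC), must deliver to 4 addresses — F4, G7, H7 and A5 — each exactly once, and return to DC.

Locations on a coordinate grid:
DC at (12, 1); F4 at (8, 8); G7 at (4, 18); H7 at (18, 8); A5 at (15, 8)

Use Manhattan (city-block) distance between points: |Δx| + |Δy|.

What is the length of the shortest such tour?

Minimum total distance: 62.

DC-F4-G7-H7-A5-DC: 11+14+24+3+10 = 62
DC-F4-G7-A5-H7-DC: 11+14+21+3+13 = 62
DC-F4-H7-G7-A5-DC: 11+10+24+21+10 = 76
DC-F4-H7-A5-G7-DC: 11+10+3+21+25 = 70
DC-F4-A5-G7-H7-DC: 11+7+21+24+13 = 76
DC-F4-A5-H7-G7-DC: 11+7+3+24+25 = 70
DC-G7-F4-H7-A5-DC: 25+14+10+3+10 = 62
DC-G7-F4-A5-H7-DC: 25+14+7+3+13 = 62
DC-G7-H7-F4-A5-DC: 25+24+10+7+10 = 76
DC-G7-A5-F4-H7-DC: 25+21+7+10+13 = 76
DC-H7-F4-G7-A5-DC: 13+10+14+21+10 = 68
DC-H7-G7-F4-A5-DC: 13+24+14+7+10 = 68
The minimum is 62.
One optimal route: DC → F4 → G7 → H7 → A5 → DC (or its reverse).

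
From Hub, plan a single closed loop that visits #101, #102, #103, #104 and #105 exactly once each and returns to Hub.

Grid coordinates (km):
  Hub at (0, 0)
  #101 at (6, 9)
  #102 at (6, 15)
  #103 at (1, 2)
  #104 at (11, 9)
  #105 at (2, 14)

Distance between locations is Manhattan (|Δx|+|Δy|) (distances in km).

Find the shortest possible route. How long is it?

Hub→#101→#102→#103→#104→#105→Hub: 15+6+18+17+14+16 = 86
Hub→#101→#102→#103→#105→#104→Hub: 15+6+18+13+14+20 = 86
Hub→#101→#102→#104→#103→#105→Hub: 15+6+11+17+13+16 = 78
Hub→#101→#102→#104→#105→#103→Hub: 15+6+11+14+13+3 = 62
Hub→#101→#102→#105→#103→#104→Hub: 15+6+5+13+17+20 = 76
Hub→#101→#102→#105→#104→#103→Hub: 15+6+5+14+17+3 = 60
Hub→#101→#103→#102→#104→#105→Hub: 15+12+18+11+14+16 = 86
Hub→#101→#103→#102→#105→#104→Hub: 15+12+18+5+14+20 = 84
Hub→#101→#103→#104→#102→#105→Hub: 15+12+17+11+5+16 = 76
Hub→#101→#103→#104→#105→#102→Hub: 15+12+17+14+5+21 = 84
Hub→#101→#103→#105→#102→#104→Hub: 15+12+13+5+11+20 = 76
Hub→#101→#103→#105→#104→#102→Hub: 15+12+13+14+11+21 = 86
Hub→#101→#104→#102→#103→#105→Hub: 15+5+11+18+13+16 = 78
Hub→#101→#104→#102→#105→#103→Hub: 15+5+11+5+13+3 = 52
… (46 more)
The minimum is 52.
One optimal route: Hub → #101 → #104 → #102 → #105 → #103 → Hub (or its reverse).

Minimum total distance: 52 km.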